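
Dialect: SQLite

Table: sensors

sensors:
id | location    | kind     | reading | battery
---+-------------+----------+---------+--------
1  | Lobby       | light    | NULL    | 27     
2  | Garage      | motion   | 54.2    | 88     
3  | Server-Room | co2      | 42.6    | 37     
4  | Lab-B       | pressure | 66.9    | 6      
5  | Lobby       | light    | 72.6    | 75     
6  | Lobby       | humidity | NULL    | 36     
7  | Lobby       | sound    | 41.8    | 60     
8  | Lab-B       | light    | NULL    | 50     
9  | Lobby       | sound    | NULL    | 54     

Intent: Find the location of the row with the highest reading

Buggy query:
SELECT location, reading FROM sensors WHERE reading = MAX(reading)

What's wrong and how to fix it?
Bug: WHERE is evaluated per row; an aggregate over the whole table isn't defined there

Fix: Wrap MAX in a scalar subquery so WHERE compares against a single value

Corrected query:
SELECT location, reading FROM sensors WHERE reading = (SELECT MAX(reading) FROM sensors)

Result:
location | reading
---------+--------
Lobby    | 72.6   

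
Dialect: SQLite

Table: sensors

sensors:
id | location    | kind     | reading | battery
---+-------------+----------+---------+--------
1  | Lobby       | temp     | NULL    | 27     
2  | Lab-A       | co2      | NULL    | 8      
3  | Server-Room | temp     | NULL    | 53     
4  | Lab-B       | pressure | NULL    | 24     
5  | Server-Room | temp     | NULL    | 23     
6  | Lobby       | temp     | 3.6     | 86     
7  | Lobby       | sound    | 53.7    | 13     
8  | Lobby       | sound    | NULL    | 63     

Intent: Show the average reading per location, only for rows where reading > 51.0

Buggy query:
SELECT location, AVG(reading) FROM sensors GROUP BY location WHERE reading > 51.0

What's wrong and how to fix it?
Bug: WHERE cannot follow GROUP BY

Fix: Place WHERE between FROM and GROUP BY

Corrected query:
SELECT location, AVG(reading) FROM sensors WHERE reading > 51.0 GROUP BY location

Result:
location | AVG(reading)
---------+-------------
Lobby    | 53.7        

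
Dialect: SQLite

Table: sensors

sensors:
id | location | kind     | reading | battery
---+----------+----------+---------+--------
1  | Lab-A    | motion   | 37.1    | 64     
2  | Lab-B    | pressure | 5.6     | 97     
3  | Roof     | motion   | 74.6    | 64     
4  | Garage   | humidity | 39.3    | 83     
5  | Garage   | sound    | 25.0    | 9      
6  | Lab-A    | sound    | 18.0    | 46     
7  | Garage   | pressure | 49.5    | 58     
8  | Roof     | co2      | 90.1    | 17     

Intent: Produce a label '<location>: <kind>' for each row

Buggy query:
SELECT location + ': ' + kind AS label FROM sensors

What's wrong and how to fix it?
Bug: SQLite uses || for string concatenation; + coerces text to numbers (yielding 0)

Fix: Use the || operator for string concatenation

Corrected query:
SELECT location || ': ' || kind AS label FROM sensors

Result:
label           
----------------
Lab-A: motion   
Lab-B: pressure 
Roof: motion    
Garage: humidity
Garage: sound   
Lab-A: sound    
Garage: pressure
Roof: co2       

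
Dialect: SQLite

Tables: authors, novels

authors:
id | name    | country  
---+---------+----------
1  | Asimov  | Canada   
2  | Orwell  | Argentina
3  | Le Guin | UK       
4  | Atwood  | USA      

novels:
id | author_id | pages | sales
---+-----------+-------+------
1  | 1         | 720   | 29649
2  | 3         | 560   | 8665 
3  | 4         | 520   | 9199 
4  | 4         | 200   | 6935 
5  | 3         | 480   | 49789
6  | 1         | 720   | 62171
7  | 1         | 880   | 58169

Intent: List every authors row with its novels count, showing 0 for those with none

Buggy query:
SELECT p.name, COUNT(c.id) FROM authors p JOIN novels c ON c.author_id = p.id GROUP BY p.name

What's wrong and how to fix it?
Bug: An inner join excludes parents with zero children

Fix: Switch to LEFT JOIN to retain unmatched parent rows

Corrected query:
SELECT p.name, COUNT(c.id) FROM authors p LEFT JOIN novels c ON c.author_id = p.id GROUP BY p.name

Result:
name    | COUNT(c.id)
--------+------------
Asimov  | 3          
Atwood  | 2          
Le Guin | 2          
Orwell  | 0          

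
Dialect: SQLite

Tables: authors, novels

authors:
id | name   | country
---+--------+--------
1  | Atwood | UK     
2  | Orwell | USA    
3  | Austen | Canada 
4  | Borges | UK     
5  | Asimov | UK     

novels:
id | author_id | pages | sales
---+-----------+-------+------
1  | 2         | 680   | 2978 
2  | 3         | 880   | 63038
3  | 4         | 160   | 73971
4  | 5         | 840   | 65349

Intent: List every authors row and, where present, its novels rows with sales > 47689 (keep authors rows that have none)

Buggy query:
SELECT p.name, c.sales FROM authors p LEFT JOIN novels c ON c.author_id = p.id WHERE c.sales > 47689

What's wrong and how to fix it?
Bug: Filtering c.sales in WHERE discards the NULL rows produced by LEFT JOIN, turning it into an inner join

Fix: Move the right-table condition into the ON clause so unmatched parents are kept

Corrected query:
SELECT p.name, c.sales FROM authors p LEFT JOIN novels c ON c.author_id = p.id AND c.sales > 47689

Result:
name   | sales
-------+------
Atwood | NULL 
Orwell | NULL 
Austen | 63038
Borges | 73971
Asimov | 65349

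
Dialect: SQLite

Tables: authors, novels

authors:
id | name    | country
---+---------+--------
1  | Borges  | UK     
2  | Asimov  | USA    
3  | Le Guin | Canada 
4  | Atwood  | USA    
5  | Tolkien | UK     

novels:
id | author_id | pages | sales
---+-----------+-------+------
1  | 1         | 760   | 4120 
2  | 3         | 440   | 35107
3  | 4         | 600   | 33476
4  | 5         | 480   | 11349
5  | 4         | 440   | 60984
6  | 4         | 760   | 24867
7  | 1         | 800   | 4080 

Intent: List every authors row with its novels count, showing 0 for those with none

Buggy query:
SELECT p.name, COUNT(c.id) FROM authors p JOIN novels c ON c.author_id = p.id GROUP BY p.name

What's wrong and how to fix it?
Bug: An inner join excludes parents with zero children

Fix: Switch to LEFT JOIN to retain unmatched parent rows

Corrected query:
SELECT p.name, COUNT(c.id) FROM authors p LEFT JOIN novels c ON c.author_id = p.id GROUP BY p.name

Result:
name    | COUNT(c.id)
--------+------------
Asimov  | 0          
Atwood  | 3          
Borges  | 2          
Le Guin | 1          
Tolkien | 1          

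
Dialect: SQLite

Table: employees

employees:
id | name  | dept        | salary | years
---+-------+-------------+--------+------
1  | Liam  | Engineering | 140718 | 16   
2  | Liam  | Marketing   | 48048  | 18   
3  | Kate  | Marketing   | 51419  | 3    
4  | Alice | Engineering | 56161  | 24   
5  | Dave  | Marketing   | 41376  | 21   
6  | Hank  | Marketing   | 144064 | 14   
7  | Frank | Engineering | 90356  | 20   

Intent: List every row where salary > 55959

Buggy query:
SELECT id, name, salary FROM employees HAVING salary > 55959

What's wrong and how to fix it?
Bug: HAVING filters the output of aggregation, but this query has no GROUP BY and no aggregate functions, so SQLite rejects it (HAVING clause on a non-aggregate query); the condition here is per row

Fix: Use WHERE for row-level filtering

Corrected query:
SELECT id, name, salary FROM employees WHERE salary > 55959

Result:
id | name  | salary
---+-------+-------
1  | Liam  | 140718
4  | Alice | 56161 
6  | Hank  | 144064
7  | Frank | 90356 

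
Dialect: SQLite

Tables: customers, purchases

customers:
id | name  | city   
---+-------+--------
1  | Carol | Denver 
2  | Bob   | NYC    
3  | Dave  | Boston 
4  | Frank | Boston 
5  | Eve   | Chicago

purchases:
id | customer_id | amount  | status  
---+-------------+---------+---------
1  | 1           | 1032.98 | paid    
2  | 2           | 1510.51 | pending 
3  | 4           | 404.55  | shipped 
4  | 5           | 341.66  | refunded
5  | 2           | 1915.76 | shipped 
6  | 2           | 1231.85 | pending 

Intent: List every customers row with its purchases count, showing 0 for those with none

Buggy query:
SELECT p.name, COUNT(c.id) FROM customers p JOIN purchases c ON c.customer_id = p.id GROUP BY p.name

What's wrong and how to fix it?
Bug: An inner join excludes parents with zero children

Fix: Use LEFT JOIN so parents without children still appear (COUNT(c.id) gives 0)

Corrected query:
SELECT p.name, COUNT(c.id) FROM customers p LEFT JOIN purchases c ON c.customer_id = p.id GROUP BY p.name

Result:
name  | COUNT(c.id)
------+------------
Bob   | 3          
Carol | 1          
Dave  | 0          
Eve   | 1          
Frank | 1          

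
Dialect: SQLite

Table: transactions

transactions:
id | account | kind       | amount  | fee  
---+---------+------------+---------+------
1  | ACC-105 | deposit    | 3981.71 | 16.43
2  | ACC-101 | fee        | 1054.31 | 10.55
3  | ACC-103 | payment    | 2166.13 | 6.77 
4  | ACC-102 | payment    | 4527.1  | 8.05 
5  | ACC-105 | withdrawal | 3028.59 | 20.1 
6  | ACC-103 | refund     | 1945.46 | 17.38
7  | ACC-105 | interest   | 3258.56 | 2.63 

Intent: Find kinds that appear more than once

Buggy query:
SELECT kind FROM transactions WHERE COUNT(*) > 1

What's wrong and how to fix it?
Bug: COUNT(*) is an aggregate and cannot be used in WHERE

Fix: Group first, then use HAVING for the count condition

Corrected query:
SELECT kind FROM transactions GROUP BY kind HAVING COUNT(*) > 1

Result:
kind   
-------
payment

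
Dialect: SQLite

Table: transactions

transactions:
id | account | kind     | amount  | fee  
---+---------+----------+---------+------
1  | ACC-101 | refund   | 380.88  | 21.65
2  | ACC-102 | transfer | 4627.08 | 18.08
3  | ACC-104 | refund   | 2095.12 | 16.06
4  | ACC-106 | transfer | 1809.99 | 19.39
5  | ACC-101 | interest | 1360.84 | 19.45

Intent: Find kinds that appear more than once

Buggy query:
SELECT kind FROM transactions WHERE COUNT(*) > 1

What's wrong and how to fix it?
Bug: COUNT(*) is an aggregate and cannot be used in WHERE

Fix: GROUP BY kind, then filter groups with HAVING COUNT(*) > 1

Corrected query:
SELECT kind FROM transactions GROUP BY kind HAVING COUNT(*) > 1

Result:
kind    
--------
refund  
transfer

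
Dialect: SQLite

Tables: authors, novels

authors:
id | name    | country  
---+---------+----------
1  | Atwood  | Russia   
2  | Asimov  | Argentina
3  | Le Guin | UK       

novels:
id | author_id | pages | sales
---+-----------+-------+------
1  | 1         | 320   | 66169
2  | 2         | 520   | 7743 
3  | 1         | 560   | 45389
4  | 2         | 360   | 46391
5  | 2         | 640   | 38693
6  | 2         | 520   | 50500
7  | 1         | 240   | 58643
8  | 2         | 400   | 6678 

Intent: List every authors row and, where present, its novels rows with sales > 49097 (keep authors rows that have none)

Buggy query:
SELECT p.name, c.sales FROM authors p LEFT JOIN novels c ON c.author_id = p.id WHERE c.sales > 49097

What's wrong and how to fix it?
Bug: A WHERE condition on the right-hand table after LEFT JOIN drops unmatched parents

Fix: Put 'c.sales > 49097' in the JOIN's ON clause instead of WHERE

Corrected query:
SELECT p.name, c.sales FROM authors p LEFT JOIN novels c ON c.author_id = p.id AND c.sales > 49097

Result:
name    | sales
--------+------
Atwood  | 58643
Atwood  | 66169
Asimov  | 50500
Le Guin | NULL 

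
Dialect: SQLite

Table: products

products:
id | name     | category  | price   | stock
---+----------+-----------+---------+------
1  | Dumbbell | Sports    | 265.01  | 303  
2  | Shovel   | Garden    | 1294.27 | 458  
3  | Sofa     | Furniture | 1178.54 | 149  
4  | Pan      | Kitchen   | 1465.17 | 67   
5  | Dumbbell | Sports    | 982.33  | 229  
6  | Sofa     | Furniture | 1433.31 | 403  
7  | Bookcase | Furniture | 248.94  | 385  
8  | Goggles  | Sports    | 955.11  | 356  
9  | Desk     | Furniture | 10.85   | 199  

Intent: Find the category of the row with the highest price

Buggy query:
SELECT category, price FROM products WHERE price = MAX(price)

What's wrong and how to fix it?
Bug: MAX(price) is an aggregate and cannot be used directly in WHERE

Fix: Use a subquery: WHERE price = (SELECT MAX(price) FROM products)

Corrected query:
SELECT category, price FROM products WHERE price = (SELECT MAX(price) FROM products)

Result:
category | price  
---------+--------
Kitchen  | 1465.17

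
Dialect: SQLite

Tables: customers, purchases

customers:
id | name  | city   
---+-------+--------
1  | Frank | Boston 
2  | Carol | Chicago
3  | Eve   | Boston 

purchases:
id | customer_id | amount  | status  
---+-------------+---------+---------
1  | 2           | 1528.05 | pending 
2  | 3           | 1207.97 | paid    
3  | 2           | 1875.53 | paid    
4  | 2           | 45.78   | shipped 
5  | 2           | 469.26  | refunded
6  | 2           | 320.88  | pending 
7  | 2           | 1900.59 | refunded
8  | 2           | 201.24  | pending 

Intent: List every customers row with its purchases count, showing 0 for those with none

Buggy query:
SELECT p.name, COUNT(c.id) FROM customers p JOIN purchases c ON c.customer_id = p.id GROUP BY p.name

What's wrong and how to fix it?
Bug: INNER JOIN drops customers rows that have no matching purchases rows

Fix: Switch to LEFT JOIN to retain unmatched parent rows

Corrected query:
SELECT p.name, COUNT(c.id) FROM customers p LEFT JOIN purchases c ON c.customer_id = p.id GROUP BY p.name

Result:
name  | COUNT(c.id)
------+------------
Carol | 7          
Eve   | 1          
Frank | 0          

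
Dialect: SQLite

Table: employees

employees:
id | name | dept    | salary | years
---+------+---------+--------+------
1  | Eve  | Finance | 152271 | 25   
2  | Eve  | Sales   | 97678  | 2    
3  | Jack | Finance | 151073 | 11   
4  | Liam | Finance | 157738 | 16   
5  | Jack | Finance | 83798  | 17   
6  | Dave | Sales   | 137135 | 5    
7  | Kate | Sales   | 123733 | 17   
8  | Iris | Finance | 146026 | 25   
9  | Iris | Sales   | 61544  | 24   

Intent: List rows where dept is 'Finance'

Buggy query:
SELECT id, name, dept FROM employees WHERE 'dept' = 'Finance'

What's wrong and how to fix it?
Bug: Single quotes denote string literals in SQL; the column name is being compared as a constant string

Fix: Remove the quotes around the column name (or use double quotes for an identifier)

Corrected query:
SELECT id, name, dept FROM employees WHERE dept = 'Finance'

Result:
id | name | dept   
---+------+--------
1  | Eve  | Finance
3  | Jack | Finance
4  | Liam | Finance
5  | Jack | Finance
8  | Iris | Finance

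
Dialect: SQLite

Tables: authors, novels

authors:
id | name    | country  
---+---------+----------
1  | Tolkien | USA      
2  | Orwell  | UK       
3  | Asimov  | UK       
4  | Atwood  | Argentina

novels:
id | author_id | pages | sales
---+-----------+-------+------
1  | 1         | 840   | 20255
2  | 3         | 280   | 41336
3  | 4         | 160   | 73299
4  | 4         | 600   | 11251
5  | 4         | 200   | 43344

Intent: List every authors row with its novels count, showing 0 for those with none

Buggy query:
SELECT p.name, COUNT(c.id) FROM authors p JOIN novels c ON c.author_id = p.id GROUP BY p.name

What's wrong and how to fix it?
Bug: An inner join excludes parents with zero children

Fix: Use LEFT JOIN so parents without children still appear (COUNT(c.id) gives 0)

Corrected query:
SELECT p.name, COUNT(c.id) FROM authors p LEFT JOIN novels c ON c.author_id = p.id GROUP BY p.name

Result:
name    | COUNT(c.id)
--------+------------
Asimov  | 1          
Atwood  | 3          
Orwell  | 0          
Tolkien | 1          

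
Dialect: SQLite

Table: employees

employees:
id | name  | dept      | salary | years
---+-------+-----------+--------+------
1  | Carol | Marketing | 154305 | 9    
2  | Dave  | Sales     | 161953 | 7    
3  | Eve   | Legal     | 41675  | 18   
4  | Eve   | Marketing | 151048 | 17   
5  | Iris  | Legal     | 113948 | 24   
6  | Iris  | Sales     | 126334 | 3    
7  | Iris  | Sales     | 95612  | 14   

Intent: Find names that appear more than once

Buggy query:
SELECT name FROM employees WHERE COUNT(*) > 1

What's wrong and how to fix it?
Bug: COUNT(*) is an aggregate and cannot be used in WHERE

Fix: GROUP BY name, then filter groups with HAVING COUNT(*) > 1

Corrected query:
SELECT name FROM employees GROUP BY name HAVING COUNT(*) > 1

Result:
name
----
Eve 
Iris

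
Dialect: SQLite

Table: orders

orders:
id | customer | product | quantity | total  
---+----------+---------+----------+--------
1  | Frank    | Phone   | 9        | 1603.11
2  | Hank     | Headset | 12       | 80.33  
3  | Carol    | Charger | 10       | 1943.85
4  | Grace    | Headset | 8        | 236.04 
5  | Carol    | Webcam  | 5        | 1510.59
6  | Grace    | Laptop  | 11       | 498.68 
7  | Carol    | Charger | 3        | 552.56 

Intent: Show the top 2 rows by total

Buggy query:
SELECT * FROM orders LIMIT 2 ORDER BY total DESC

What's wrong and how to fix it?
Bug: LIMIT must come after ORDER BY

Fix: Swap the clauses: ORDER BY first, then LIMIT

Corrected query:
SELECT * FROM orders ORDER BY total DESC LIMIT 2

Result:
id | customer | product | quantity | total  
---+----------+---------+----------+--------
3  | Carol    | Charger | 10       | 1943.85
1  | Frank    | Phone   | 9        | 1603.11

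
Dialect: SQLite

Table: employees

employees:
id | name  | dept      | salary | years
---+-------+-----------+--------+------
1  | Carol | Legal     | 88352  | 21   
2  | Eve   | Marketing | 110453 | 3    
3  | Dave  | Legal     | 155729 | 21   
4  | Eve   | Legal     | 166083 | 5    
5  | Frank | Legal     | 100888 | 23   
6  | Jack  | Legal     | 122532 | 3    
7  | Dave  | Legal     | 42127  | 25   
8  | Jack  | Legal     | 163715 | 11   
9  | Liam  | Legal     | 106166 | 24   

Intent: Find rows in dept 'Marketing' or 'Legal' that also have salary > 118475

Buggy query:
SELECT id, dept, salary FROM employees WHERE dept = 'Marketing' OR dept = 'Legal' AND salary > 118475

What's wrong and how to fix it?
Bug: Without parentheses, AND is evaluated before OR, so the salary filter only applies to the 'Legal' branch

Fix: Group the OR with parentheses (or use IN), then AND the threshold

Corrected query:
SELECT id, dept, salary FROM employees WHERE (dept = 'Marketing' OR dept = 'Legal') AND salary > 118475

Result:
id | dept  | salary
---+-------+-------
3  | Legal | 155729
4  | Legal | 166083
6  | Legal | 122532
8  | Legal | 163715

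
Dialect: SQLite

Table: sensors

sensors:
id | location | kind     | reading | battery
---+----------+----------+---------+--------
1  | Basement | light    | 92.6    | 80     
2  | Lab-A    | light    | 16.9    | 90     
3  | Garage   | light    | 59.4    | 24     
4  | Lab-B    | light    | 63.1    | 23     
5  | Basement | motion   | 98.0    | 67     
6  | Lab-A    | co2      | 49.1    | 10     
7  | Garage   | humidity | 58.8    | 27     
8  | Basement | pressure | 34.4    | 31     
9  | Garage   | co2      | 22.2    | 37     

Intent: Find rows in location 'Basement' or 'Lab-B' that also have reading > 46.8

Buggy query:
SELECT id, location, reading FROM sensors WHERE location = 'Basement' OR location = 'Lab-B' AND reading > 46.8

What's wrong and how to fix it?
Bug: Without parentheses, AND is evaluated before OR, so the reading filter only applies to the 'Lab-B' branch

Fix: Group the OR with parentheses (or use IN), then AND the threshold

Corrected query:
SELECT id, location, reading FROM sensors WHERE (location = 'Basement' OR location = 'Lab-B') AND reading > 46.8

Result:
id | location | reading
---+----------+--------
1  | Basement | 92.6   
4  | Lab-B    | 63.1   
5  | Basement | 98     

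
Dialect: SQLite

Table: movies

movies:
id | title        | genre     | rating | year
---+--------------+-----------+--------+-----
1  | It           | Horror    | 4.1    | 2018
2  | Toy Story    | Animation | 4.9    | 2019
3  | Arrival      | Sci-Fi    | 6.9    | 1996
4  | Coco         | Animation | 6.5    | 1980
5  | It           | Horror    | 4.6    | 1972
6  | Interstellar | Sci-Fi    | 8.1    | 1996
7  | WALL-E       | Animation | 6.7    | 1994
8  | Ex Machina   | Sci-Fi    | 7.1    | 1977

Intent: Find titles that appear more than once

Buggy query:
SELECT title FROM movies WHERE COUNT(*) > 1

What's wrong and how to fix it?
Bug: COUNT(*) is an aggregate and cannot be used in WHERE

Fix: GROUP BY title, then filter groups with HAVING COUNT(*) > 1

Corrected query:
SELECT title FROM movies GROUP BY title HAVING COUNT(*) > 1

Result:
title
-----
It   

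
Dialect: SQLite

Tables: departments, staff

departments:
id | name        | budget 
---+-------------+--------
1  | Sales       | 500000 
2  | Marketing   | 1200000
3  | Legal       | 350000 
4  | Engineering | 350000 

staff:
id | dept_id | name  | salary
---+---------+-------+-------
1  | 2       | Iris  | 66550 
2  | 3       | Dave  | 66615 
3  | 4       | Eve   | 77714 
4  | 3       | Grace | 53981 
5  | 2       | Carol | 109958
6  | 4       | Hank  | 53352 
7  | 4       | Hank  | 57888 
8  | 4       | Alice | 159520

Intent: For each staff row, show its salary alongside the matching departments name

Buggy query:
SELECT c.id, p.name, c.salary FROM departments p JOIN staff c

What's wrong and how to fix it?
Bug: JOIN with no ON clause produces a cartesian product; every staff row pairs with every departments row

Fix: Specify the join condition linking the foreign key to the parent id

Corrected query:
SELECT c.id, p.name, c.salary FROM departments p JOIN staff c ON c.dept_id = p.id

Result:
id | name        | salary
---+-------------+-------
1  | Marketing   | 66550 
2  | Legal       | 66615 
3  | Engineering | 77714 
4  | Legal       | 53981 
5  | Marketing   | 109958
6  | Engineering | 53352 
7  | Engineering | 57888 
8  | Engineering | 159520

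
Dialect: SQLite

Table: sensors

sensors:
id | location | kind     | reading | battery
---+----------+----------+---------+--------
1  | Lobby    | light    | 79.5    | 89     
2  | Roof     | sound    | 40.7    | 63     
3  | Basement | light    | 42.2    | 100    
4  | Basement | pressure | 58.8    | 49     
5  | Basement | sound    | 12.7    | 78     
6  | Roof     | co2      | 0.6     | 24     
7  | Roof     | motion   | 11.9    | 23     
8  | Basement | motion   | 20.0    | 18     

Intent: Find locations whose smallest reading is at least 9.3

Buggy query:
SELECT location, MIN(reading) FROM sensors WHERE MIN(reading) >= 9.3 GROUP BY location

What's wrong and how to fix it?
Bug: Aggregates like MIN are computed per group after WHERE runs

Fix: Replace WHERE with HAVING after the GROUP BY

Corrected query:
SELECT location, MIN(reading) FROM sensors GROUP BY location HAVING MIN(reading) >= 9.3

Result:
location | MIN(reading)
---------+-------------
Basement | 12.7        
Lobby    | 79.5        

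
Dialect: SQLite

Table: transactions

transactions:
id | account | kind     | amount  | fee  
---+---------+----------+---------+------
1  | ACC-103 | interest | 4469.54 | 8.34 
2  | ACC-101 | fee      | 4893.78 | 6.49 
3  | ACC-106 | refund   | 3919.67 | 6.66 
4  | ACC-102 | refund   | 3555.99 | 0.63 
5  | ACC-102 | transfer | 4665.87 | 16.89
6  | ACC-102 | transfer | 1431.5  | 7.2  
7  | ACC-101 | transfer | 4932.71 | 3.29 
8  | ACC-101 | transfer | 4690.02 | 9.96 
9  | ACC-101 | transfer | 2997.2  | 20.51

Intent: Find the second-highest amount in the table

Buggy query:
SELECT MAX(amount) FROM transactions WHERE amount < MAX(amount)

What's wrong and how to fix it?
Bug: The inner MAX is an aggregate inside WHERE, which is not allowed

Fix: Compute the overall MAX in a subquery, then take MAX of rows below it

Corrected query:
SELECT MAX(amount) FROM transactions WHERE amount < (SELECT MAX(amount) FROM transactions)

Result:
MAX(amount)
-----------
4893.78    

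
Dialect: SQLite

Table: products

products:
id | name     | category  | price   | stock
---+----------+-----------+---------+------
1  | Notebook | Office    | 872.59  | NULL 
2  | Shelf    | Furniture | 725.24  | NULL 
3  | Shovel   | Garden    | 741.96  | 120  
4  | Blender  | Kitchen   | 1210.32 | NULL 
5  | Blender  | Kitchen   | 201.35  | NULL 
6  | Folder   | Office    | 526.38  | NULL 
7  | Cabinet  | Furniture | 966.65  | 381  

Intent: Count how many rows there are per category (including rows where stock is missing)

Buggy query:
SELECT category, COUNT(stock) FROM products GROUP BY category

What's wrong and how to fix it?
Bug: COUNT(column) counts non-NULL values only; rows with NULL stock aren't counted

Fix: Replace COUNT(stock) with COUNT(*)

Corrected query:
SELECT category, COUNT(*) FROM products GROUP BY category

Result:
category  | COUNT(*)
----------+---------
Furniture | 2       
Garden    | 1       
Kitchen   | 2       
Office    | 2       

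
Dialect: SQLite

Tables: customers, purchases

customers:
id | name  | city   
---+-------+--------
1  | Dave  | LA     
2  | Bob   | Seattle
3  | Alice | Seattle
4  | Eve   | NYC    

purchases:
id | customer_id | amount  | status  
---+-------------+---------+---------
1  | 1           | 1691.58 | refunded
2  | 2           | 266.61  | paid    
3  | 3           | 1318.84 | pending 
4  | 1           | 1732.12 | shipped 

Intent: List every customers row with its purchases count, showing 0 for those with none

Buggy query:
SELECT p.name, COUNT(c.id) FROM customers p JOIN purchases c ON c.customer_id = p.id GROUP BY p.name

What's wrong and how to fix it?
Bug: INNER JOIN drops customers rows that have no matching purchases rows

Fix: Use LEFT JOIN so parents without children still appear (COUNT(c.id) gives 0)

Corrected query:
SELECT p.name, COUNT(c.id) FROM customers p LEFT JOIN purchases c ON c.customer_id = p.id GROUP BY p.name

Result:
name  | COUNT(c.id)
------+------------
Alice | 1          
Bob   | 1          
Dave  | 2          
Eve   | 0          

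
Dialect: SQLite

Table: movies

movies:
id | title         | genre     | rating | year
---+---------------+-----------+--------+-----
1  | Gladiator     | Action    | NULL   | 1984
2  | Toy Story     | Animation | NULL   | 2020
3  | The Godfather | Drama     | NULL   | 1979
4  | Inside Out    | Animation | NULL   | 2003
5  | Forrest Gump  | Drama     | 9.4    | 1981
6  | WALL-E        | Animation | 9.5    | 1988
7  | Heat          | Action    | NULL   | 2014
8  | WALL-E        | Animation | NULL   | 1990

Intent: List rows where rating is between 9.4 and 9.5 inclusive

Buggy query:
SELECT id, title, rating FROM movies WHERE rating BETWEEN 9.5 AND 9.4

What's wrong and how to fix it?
Bug: BETWEEN expects the lower bound first; with 9.5 AND 9.4 the range is empty

Fix: Write BETWEEN 9.4 AND 9.5

Corrected query:
SELECT id, title, rating FROM movies WHERE rating BETWEEN 9.4 AND 9.5

Result:
id | title        | rating
---+--------------+-------
5  | Forrest Gump | 9.4   
6  | WALL-E       | 9.5   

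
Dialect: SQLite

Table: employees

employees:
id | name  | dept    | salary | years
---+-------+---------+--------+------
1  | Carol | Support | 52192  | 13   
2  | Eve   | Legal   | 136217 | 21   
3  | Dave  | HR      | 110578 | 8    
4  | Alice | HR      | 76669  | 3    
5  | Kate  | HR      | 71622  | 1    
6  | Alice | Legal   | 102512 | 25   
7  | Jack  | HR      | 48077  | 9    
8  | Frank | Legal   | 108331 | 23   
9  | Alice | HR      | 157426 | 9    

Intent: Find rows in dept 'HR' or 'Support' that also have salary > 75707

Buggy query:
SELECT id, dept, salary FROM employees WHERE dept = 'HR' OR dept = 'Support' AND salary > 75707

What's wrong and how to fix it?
Bug: AND binds tighter than OR, so this parses as dept = 'HR' OR (dept = 'Support' AND salary > 75707)

Fix: Add parentheses around the OR so the AND applies to both alternatives

Corrected query:
SELECT id, dept, salary FROM employees WHERE (dept = 'HR' OR dept = 'Support') AND salary > 75707

Result:
id | dept | salary
---+------+-------
3  | HR   | 110578
4  | HR   | 76669 
9  | HR   | 157426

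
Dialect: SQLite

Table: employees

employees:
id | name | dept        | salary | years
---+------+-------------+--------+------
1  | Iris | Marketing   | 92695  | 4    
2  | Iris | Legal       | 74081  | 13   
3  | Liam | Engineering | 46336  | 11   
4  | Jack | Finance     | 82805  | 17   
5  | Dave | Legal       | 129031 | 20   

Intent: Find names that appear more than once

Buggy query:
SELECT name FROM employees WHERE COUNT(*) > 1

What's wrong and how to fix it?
Bug: COUNT(*) is an aggregate and cannot be used in WHERE

Fix: GROUP BY name, then filter groups with HAVING COUNT(*) > 1

Corrected query:
SELECT name FROM employees GROUP BY name HAVING COUNT(*) > 1

Result:
name
----
Iris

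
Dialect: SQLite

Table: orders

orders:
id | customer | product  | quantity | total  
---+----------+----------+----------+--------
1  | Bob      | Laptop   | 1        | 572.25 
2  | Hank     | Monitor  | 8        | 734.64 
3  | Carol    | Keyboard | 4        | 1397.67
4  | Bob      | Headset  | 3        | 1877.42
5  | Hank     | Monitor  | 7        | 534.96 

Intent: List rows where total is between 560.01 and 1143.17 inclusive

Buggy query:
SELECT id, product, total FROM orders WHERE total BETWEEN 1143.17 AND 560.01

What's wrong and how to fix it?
Bug: BETWEEN expects the lower bound first; with 1143.17 AND 560.01 the range is empty

Fix: Write BETWEEN 560.01 AND 1143.17

Corrected query:
SELECT id, product, total FROM orders WHERE total BETWEEN 560.01 AND 1143.17

Result:
id | product | total 
---+---------+-------
1  | Laptop  | 572.25
2  | Monitor | 734.64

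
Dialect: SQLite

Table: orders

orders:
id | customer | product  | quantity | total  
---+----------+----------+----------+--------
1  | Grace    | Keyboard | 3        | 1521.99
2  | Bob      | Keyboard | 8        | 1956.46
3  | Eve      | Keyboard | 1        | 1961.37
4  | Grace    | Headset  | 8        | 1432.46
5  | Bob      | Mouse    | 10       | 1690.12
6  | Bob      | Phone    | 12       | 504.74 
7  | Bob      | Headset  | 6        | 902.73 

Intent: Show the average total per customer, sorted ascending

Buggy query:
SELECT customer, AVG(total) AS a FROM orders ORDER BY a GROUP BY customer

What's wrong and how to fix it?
Bug: GROUP BY must precede ORDER BY

Fix: Reorder: SELECT … FROM … GROUP BY … ORDER BY …

Corrected query:
SELECT customer, AVG(total) AS a FROM orders GROUP BY customer ORDER BY a

Result:
customer | a        
---------+----------
Bob      | 1263.5125
Grace    | 1477.225 
Eve      | 1961.37  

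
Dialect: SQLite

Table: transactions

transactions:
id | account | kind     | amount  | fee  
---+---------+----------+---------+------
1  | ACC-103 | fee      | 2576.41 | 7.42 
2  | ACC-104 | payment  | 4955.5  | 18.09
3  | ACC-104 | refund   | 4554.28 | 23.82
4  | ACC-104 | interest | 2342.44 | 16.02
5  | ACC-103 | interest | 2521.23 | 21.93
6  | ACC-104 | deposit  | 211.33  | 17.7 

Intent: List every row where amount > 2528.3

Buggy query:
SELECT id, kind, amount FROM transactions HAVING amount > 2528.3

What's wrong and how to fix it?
Bug: This is a non-aggregate query (no GROUP BY, no aggregates), so in SQLite the HAVING clause is invalid here; a row-level condition belongs in WHERE

Fix: Replace HAVING with WHERE since the condition applies to individual rows

Corrected query:
SELECT id, kind, amount FROM transactions WHERE amount > 2528.3

Result:
id | kind    | amount 
---+---------+--------
1  | fee     | 2576.41
2  | payment | 4955.5 
3  | refund  | 4554.28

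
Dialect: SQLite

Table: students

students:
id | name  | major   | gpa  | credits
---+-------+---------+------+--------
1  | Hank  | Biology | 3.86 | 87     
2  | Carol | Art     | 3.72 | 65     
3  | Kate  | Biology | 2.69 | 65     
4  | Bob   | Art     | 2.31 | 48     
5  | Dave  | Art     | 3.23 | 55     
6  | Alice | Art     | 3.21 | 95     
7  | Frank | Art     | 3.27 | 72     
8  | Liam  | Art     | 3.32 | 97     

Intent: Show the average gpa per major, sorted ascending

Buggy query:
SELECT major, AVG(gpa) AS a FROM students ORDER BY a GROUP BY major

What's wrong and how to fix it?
Bug: GROUP BY must precede ORDER BY

Fix: Reorder: SELECT … FROM … GROUP BY … ORDER BY …

Corrected query:
SELECT major, AVG(gpa) AS a FROM students GROUP BY major ORDER BY a

Result:
major   | a       
--------+---------
Art     | 3.176667
Biology | 3.275   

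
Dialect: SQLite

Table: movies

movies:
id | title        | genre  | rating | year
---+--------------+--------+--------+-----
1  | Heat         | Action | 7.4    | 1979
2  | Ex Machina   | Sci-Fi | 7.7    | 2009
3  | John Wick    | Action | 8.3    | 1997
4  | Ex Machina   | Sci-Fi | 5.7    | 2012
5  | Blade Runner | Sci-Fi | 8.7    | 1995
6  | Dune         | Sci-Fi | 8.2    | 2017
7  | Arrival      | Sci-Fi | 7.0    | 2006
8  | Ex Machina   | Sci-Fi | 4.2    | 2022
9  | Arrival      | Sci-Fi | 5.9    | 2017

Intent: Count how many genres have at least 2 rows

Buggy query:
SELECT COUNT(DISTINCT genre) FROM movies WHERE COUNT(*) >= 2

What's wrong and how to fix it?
Bug: WHERE filters individual rows, not groups, so a group-level COUNT is invalid there

Fix: Group first with HAVING COUNT(*) >= 2, then COUNT the resulting groups

Corrected query:
SELECT COUNT(*) FROM (SELECT genre FROM movies GROUP BY genre HAVING COUNT(*) >= 2)

Result:
COUNT(*)
--------
2       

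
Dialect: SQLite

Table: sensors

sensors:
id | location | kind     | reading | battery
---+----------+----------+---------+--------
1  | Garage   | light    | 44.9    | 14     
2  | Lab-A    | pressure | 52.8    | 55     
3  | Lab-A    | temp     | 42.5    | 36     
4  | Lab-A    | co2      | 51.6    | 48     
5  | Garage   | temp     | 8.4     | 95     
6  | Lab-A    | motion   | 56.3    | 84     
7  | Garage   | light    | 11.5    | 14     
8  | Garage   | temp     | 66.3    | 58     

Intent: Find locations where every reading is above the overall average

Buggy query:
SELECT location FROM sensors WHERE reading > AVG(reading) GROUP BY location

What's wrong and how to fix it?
Bug: WHERE evaluates per row before aggregation, so AVG() is unavailable

Fix: Compute the overall average in a scalar subquery and compare each group's MIN against it in HAVING

Corrected query:
SELECT location FROM sensors GROUP BY location HAVING MIN(reading) > (SELECT AVG(reading) FROM sensors)

Result:
location
--------
Lab-A   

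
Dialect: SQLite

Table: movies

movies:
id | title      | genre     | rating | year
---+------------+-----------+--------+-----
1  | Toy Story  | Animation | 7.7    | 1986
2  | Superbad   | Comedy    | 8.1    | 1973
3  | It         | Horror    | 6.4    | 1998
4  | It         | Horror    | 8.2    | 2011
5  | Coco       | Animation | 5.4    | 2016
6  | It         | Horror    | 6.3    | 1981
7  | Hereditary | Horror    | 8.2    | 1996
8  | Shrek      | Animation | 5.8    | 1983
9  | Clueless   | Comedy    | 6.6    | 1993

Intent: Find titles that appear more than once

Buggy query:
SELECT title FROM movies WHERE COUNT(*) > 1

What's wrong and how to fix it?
Bug: WHERE can't reference COUNT(*); aggregates are computed after WHERE

Fix: Group first, then use HAVING for the count condition

Corrected query:
SELECT title FROM movies GROUP BY title HAVING COUNT(*) > 1

Result:
title
-----
It   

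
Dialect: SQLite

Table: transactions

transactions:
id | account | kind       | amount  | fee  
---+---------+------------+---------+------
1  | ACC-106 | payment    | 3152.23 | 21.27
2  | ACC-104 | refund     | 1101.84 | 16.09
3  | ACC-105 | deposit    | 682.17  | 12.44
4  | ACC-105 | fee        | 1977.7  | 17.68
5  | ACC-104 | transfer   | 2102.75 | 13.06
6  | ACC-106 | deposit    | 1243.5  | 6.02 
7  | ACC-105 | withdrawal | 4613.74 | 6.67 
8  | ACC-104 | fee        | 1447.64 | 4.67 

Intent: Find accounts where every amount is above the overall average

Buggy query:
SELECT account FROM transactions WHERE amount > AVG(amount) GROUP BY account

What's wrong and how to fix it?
Bug: AVG() is an aggregate; it can't sit directly in WHERE

Fix: Compute the overall average in a scalar subquery and compare each group's MIN against it in HAVING

Corrected query:
SELECT account FROM transactions GROUP BY account HAVING MIN(amount) > (SELECT AVG(amount) FROM transactions)

Result:
(no rows)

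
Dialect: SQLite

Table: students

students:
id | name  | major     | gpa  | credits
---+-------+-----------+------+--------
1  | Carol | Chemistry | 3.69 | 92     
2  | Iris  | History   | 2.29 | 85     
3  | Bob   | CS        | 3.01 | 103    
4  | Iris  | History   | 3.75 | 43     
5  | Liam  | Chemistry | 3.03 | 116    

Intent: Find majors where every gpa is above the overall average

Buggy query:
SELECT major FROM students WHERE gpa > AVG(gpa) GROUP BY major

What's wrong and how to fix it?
Bug: WHERE evaluates per row before aggregation, so AVG() is unavailable

Fix: Use a subquery for AVG and a HAVING MIN(...) filter so the condition holds for every row in the group

Corrected query:
SELECT major FROM students GROUP BY major HAVING MIN(gpa) > (SELECT AVG(gpa) FROM students)

Result:
(no rows)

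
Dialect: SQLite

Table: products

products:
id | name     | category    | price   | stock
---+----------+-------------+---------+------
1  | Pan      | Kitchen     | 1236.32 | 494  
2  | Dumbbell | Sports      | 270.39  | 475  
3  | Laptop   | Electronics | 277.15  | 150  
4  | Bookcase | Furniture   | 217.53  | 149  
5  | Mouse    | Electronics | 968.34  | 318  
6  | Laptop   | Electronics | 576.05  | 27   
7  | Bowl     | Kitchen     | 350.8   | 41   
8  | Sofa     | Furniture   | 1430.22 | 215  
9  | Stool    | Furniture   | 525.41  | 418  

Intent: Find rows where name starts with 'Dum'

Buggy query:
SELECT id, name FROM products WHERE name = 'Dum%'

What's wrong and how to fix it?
Bug: Wildcards only work with LIKE; '=' treats '%' as a literal character

Fix: Replace '=' with LIKE so 'Dum%' is treated as a pattern

Corrected query:
SELECT id, name FROM products WHERE name LIKE 'Dum%'

Result:
id | name    
---+---------
2  | Dumbbell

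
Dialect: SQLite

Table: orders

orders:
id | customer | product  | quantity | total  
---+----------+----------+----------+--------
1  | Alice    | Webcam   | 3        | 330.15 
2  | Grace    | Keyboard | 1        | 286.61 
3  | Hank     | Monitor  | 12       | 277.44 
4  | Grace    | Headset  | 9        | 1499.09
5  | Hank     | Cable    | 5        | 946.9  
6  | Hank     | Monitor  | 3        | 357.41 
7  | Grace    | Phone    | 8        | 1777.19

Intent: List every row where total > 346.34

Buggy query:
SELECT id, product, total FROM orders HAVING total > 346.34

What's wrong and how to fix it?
Bug: This is a non-aggregate query (no GROUP BY, no aggregates), so in SQLite the HAVING clause is invalid here; a row-level condition belongs in WHERE

Fix: Use WHERE for row-level filtering

Corrected query:
SELECT id, product, total FROM orders WHERE total > 346.34

Result:
id | product | total  
---+---------+--------
4  | Headset | 1499.09
5  | Cable   | 946.9  
6  | Monitor | 357.41 
7  | Phone   | 1777.19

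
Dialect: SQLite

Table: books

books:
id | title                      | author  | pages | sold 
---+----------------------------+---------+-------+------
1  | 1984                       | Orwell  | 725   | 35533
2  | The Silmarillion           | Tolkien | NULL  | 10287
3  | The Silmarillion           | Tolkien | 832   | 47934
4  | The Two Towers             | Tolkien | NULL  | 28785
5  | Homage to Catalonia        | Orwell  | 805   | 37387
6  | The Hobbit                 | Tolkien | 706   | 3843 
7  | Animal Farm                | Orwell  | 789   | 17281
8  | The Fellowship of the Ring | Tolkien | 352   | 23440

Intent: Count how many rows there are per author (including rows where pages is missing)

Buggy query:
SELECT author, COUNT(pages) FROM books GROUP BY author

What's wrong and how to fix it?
Bug: COUNT(pages) skips NULLs, so groups with missing pages are undercounted

Fix: Replace COUNT(pages) with COUNT(*)

Corrected query:
SELECT author, COUNT(*) FROM books GROUP BY author

Result:
author  | COUNT(*)
--------+---------
Orwell  | 3       
Tolkien | 5       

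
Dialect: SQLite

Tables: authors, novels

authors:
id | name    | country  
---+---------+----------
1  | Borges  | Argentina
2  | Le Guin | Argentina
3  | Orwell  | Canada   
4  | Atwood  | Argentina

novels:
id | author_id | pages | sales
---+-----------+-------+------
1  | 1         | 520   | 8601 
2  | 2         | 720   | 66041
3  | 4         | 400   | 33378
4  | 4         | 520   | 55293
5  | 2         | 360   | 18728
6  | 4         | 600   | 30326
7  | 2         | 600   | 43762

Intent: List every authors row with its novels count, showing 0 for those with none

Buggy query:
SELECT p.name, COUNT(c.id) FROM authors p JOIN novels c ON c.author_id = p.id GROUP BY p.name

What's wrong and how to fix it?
Bug: INNER JOIN drops authors rows that have no matching novels rows

Fix: Switch to LEFT JOIN to retain unmatched parent rows

Corrected query:
SELECT p.name, COUNT(c.id) FROM authors p LEFT JOIN novels c ON c.author_id = p.id GROUP BY p.name

Result:
name    | COUNT(c.id)
--------+------------
Atwood  | 3          
Borges  | 1          
Le Guin | 3          
Orwell  | 0          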